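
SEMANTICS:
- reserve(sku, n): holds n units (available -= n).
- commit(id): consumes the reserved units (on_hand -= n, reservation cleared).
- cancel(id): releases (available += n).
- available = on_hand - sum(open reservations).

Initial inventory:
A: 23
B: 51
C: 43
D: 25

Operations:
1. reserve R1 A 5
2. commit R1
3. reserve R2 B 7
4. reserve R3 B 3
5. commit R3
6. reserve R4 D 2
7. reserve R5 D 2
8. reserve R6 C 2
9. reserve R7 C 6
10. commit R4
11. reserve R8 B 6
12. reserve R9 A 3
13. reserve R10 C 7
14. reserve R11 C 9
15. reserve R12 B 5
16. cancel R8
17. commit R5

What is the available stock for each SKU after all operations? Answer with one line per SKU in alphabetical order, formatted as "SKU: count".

Answer: A: 15
B: 36
C: 19
D: 21

Derivation:
Step 1: reserve R1 A 5 -> on_hand[A=23 B=51 C=43 D=25] avail[A=18 B=51 C=43 D=25] open={R1}
Step 2: commit R1 -> on_hand[A=18 B=51 C=43 D=25] avail[A=18 B=51 C=43 D=25] open={}
Step 3: reserve R2 B 7 -> on_hand[A=18 B=51 C=43 D=25] avail[A=18 B=44 C=43 D=25] open={R2}
Step 4: reserve R3 B 3 -> on_hand[A=18 B=51 C=43 D=25] avail[A=18 B=41 C=43 D=25] open={R2,R3}
Step 5: commit R3 -> on_hand[A=18 B=48 C=43 D=25] avail[A=18 B=41 C=43 D=25] open={R2}
Step 6: reserve R4 D 2 -> on_hand[A=18 B=48 C=43 D=25] avail[A=18 B=41 C=43 D=23] open={R2,R4}
Step 7: reserve R5 D 2 -> on_hand[A=18 B=48 C=43 D=25] avail[A=18 B=41 C=43 D=21] open={R2,R4,R5}
Step 8: reserve R6 C 2 -> on_hand[A=18 B=48 C=43 D=25] avail[A=18 B=41 C=41 D=21] open={R2,R4,R5,R6}
Step 9: reserve R7 C 6 -> on_hand[A=18 B=48 C=43 D=25] avail[A=18 B=41 C=35 D=21] open={R2,R4,R5,R6,R7}
Step 10: commit R4 -> on_hand[A=18 B=48 C=43 D=23] avail[A=18 B=41 C=35 D=21] open={R2,R5,R6,R7}
Step 11: reserve R8 B 6 -> on_hand[A=18 B=48 C=43 D=23] avail[A=18 B=35 C=35 D=21] open={R2,R5,R6,R7,R8}
Step 12: reserve R9 A 3 -> on_hand[A=18 B=48 C=43 D=23] avail[A=15 B=35 C=35 D=21] open={R2,R5,R6,R7,R8,R9}
Step 13: reserve R10 C 7 -> on_hand[A=18 B=48 C=43 D=23] avail[A=15 B=35 C=28 D=21] open={R10,R2,R5,R6,R7,R8,R9}
Step 14: reserve R11 C 9 -> on_hand[A=18 B=48 C=43 D=23] avail[A=15 B=35 C=19 D=21] open={R10,R11,R2,R5,R6,R7,R8,R9}
Step 15: reserve R12 B 5 -> on_hand[A=18 B=48 C=43 D=23] avail[A=15 B=30 C=19 D=21] open={R10,R11,R12,R2,R5,R6,R7,R8,R9}
Step 16: cancel R8 -> on_hand[A=18 B=48 C=43 D=23] avail[A=15 B=36 C=19 D=21] open={R10,R11,R12,R2,R5,R6,R7,R9}
Step 17: commit R5 -> on_hand[A=18 B=48 C=43 D=21] avail[A=15 B=36 C=19 D=21] open={R10,R11,R12,R2,R6,R7,R9}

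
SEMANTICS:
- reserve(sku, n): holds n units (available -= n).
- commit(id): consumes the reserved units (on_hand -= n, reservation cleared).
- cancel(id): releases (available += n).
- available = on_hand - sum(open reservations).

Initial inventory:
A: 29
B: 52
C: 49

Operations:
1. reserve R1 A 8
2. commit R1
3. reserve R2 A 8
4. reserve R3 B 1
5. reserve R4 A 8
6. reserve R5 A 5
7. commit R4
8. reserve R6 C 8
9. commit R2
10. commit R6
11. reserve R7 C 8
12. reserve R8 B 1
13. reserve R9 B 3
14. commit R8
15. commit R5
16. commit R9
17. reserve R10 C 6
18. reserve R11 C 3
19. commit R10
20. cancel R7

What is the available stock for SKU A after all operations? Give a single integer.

Step 1: reserve R1 A 8 -> on_hand[A=29 B=52 C=49] avail[A=21 B=52 C=49] open={R1}
Step 2: commit R1 -> on_hand[A=21 B=52 C=49] avail[A=21 B=52 C=49] open={}
Step 3: reserve R2 A 8 -> on_hand[A=21 B=52 C=49] avail[A=13 B=52 C=49] open={R2}
Step 4: reserve R3 B 1 -> on_hand[A=21 B=52 C=49] avail[A=13 B=51 C=49] open={R2,R3}
Step 5: reserve R4 A 8 -> on_hand[A=21 B=52 C=49] avail[A=5 B=51 C=49] open={R2,R3,R4}
Step 6: reserve R5 A 5 -> on_hand[A=21 B=52 C=49] avail[A=0 B=51 C=49] open={R2,R3,R4,R5}
Step 7: commit R4 -> on_hand[A=13 B=52 C=49] avail[A=0 B=51 C=49] open={R2,R3,R5}
Step 8: reserve R6 C 8 -> on_hand[A=13 B=52 C=49] avail[A=0 B=51 C=41] open={R2,R3,R5,R6}
Step 9: commit R2 -> on_hand[A=5 B=52 C=49] avail[A=0 B=51 C=41] open={R3,R5,R6}
Step 10: commit R6 -> on_hand[A=5 B=52 C=41] avail[A=0 B=51 C=41] open={R3,R5}
Step 11: reserve R7 C 8 -> on_hand[A=5 B=52 C=41] avail[A=0 B=51 C=33] open={R3,R5,R7}
Step 12: reserve R8 B 1 -> on_hand[A=5 B=52 C=41] avail[A=0 B=50 C=33] open={R3,R5,R7,R8}
Step 13: reserve R9 B 3 -> on_hand[A=5 B=52 C=41] avail[A=0 B=47 C=33] open={R3,R5,R7,R8,R9}
Step 14: commit R8 -> on_hand[A=5 B=51 C=41] avail[A=0 B=47 C=33] open={R3,R5,R7,R9}
Step 15: commit R5 -> on_hand[A=0 B=51 C=41] avail[A=0 B=47 C=33] open={R3,R7,R9}
Step 16: commit R9 -> on_hand[A=0 B=48 C=41] avail[A=0 B=47 C=33] open={R3,R7}
Step 17: reserve R10 C 6 -> on_hand[A=0 B=48 C=41] avail[A=0 B=47 C=27] open={R10,R3,R7}
Step 18: reserve R11 C 3 -> on_hand[A=0 B=48 C=41] avail[A=0 B=47 C=24] open={R10,R11,R3,R7}
Step 19: commit R10 -> on_hand[A=0 B=48 C=35] avail[A=0 B=47 C=24] open={R11,R3,R7}
Step 20: cancel R7 -> on_hand[A=0 B=48 C=35] avail[A=0 B=47 C=32] open={R11,R3}
Final available[A] = 0

Answer: 0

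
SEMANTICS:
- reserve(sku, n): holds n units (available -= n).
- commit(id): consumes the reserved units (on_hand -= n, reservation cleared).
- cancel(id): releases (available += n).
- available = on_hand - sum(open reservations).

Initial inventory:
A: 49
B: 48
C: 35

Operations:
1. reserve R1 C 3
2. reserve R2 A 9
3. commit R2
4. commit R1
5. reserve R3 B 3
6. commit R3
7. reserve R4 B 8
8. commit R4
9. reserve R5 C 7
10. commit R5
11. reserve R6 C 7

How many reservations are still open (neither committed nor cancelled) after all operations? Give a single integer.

Step 1: reserve R1 C 3 -> on_hand[A=49 B=48 C=35] avail[A=49 B=48 C=32] open={R1}
Step 2: reserve R2 A 9 -> on_hand[A=49 B=48 C=35] avail[A=40 B=48 C=32] open={R1,R2}
Step 3: commit R2 -> on_hand[A=40 B=48 C=35] avail[A=40 B=48 C=32] open={R1}
Step 4: commit R1 -> on_hand[A=40 B=48 C=32] avail[A=40 B=48 C=32] open={}
Step 5: reserve R3 B 3 -> on_hand[A=40 B=48 C=32] avail[A=40 B=45 C=32] open={R3}
Step 6: commit R3 -> on_hand[A=40 B=45 C=32] avail[A=40 B=45 C=32] open={}
Step 7: reserve R4 B 8 -> on_hand[A=40 B=45 C=32] avail[A=40 B=37 C=32] open={R4}
Step 8: commit R4 -> on_hand[A=40 B=37 C=32] avail[A=40 B=37 C=32] open={}
Step 9: reserve R5 C 7 -> on_hand[A=40 B=37 C=32] avail[A=40 B=37 C=25] open={R5}
Step 10: commit R5 -> on_hand[A=40 B=37 C=25] avail[A=40 B=37 C=25] open={}
Step 11: reserve R6 C 7 -> on_hand[A=40 B=37 C=25] avail[A=40 B=37 C=18] open={R6}
Open reservations: ['R6'] -> 1

Answer: 1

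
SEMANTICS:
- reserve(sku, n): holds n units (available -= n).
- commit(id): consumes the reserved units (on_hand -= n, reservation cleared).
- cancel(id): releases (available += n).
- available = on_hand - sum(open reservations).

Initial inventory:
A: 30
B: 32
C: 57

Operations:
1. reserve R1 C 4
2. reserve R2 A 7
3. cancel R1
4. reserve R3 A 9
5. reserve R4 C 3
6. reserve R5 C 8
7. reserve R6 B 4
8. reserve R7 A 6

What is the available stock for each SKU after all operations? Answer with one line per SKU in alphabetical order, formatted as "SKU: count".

Answer: A: 8
B: 28
C: 46

Derivation:
Step 1: reserve R1 C 4 -> on_hand[A=30 B=32 C=57] avail[A=30 B=32 C=53] open={R1}
Step 2: reserve R2 A 7 -> on_hand[A=30 B=32 C=57] avail[A=23 B=32 C=53] open={R1,R2}
Step 3: cancel R1 -> on_hand[A=30 B=32 C=57] avail[A=23 B=32 C=57] open={R2}
Step 4: reserve R3 A 9 -> on_hand[A=30 B=32 C=57] avail[A=14 B=32 C=57] open={R2,R3}
Step 5: reserve R4 C 3 -> on_hand[A=30 B=32 C=57] avail[A=14 B=32 C=54] open={R2,R3,R4}
Step 6: reserve R5 C 8 -> on_hand[A=30 B=32 C=57] avail[A=14 B=32 C=46] open={R2,R3,R4,R5}
Step 7: reserve R6 B 4 -> on_hand[A=30 B=32 C=57] avail[A=14 B=28 C=46] open={R2,R3,R4,R5,R6}
Step 8: reserve R7 A 6 -> on_hand[A=30 B=32 C=57] avail[A=8 B=28 C=46] open={R2,R3,R4,R5,R6,R7}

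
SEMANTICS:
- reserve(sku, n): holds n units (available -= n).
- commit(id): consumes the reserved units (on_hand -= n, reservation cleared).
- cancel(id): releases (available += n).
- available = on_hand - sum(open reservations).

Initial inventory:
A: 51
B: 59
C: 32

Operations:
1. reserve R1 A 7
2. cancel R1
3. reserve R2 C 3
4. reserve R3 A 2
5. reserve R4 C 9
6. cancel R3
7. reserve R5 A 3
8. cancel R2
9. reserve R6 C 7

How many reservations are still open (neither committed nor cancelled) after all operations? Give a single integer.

Answer: 3

Derivation:
Step 1: reserve R1 A 7 -> on_hand[A=51 B=59 C=32] avail[A=44 B=59 C=32] open={R1}
Step 2: cancel R1 -> on_hand[A=51 B=59 C=32] avail[A=51 B=59 C=32] open={}
Step 3: reserve R2 C 3 -> on_hand[A=51 B=59 C=32] avail[A=51 B=59 C=29] open={R2}
Step 4: reserve R3 A 2 -> on_hand[A=51 B=59 C=32] avail[A=49 B=59 C=29] open={R2,R3}
Step 5: reserve R4 C 9 -> on_hand[A=51 B=59 C=32] avail[A=49 B=59 C=20] open={R2,R3,R4}
Step 6: cancel R3 -> on_hand[A=51 B=59 C=32] avail[A=51 B=59 C=20] open={R2,R4}
Step 7: reserve R5 A 3 -> on_hand[A=51 B=59 C=32] avail[A=48 B=59 C=20] open={R2,R4,R5}
Step 8: cancel R2 -> on_hand[A=51 B=59 C=32] avail[A=48 B=59 C=23] open={R4,R5}
Step 9: reserve R6 C 7 -> on_hand[A=51 B=59 C=32] avail[A=48 B=59 C=16] open={R4,R5,R6}
Open reservations: ['R4', 'R5', 'R6'] -> 3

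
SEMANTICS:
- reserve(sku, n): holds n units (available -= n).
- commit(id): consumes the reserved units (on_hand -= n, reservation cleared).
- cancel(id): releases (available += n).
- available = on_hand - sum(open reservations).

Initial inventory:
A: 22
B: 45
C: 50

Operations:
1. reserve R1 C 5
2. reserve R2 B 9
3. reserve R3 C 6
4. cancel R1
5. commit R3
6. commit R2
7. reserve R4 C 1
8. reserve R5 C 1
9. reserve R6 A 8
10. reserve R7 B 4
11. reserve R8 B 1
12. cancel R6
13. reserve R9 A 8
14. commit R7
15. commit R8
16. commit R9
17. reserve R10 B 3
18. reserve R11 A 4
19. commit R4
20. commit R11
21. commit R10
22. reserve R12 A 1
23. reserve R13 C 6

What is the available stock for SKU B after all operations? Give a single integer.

Step 1: reserve R1 C 5 -> on_hand[A=22 B=45 C=50] avail[A=22 B=45 C=45] open={R1}
Step 2: reserve R2 B 9 -> on_hand[A=22 B=45 C=50] avail[A=22 B=36 C=45] open={R1,R2}
Step 3: reserve R3 C 6 -> on_hand[A=22 B=45 C=50] avail[A=22 B=36 C=39] open={R1,R2,R3}
Step 4: cancel R1 -> on_hand[A=22 B=45 C=50] avail[A=22 B=36 C=44] open={R2,R3}
Step 5: commit R3 -> on_hand[A=22 B=45 C=44] avail[A=22 B=36 C=44] open={R2}
Step 6: commit R2 -> on_hand[A=22 B=36 C=44] avail[A=22 B=36 C=44] open={}
Step 7: reserve R4 C 1 -> on_hand[A=22 B=36 C=44] avail[A=22 B=36 C=43] open={R4}
Step 8: reserve R5 C 1 -> on_hand[A=22 B=36 C=44] avail[A=22 B=36 C=42] open={R4,R5}
Step 9: reserve R6 A 8 -> on_hand[A=22 B=36 C=44] avail[A=14 B=36 C=42] open={R4,R5,R6}
Step 10: reserve R7 B 4 -> on_hand[A=22 B=36 C=44] avail[A=14 B=32 C=42] open={R4,R5,R6,R7}
Step 11: reserve R8 B 1 -> on_hand[A=22 B=36 C=44] avail[A=14 B=31 C=42] open={R4,R5,R6,R7,R8}
Step 12: cancel R6 -> on_hand[A=22 B=36 C=44] avail[A=22 B=31 C=42] open={R4,R5,R7,R8}
Step 13: reserve R9 A 8 -> on_hand[A=22 B=36 C=44] avail[A=14 B=31 C=42] open={R4,R5,R7,R8,R9}
Step 14: commit R7 -> on_hand[A=22 B=32 C=44] avail[A=14 B=31 C=42] open={R4,R5,R8,R9}
Step 15: commit R8 -> on_hand[A=22 B=31 C=44] avail[A=14 B=31 C=42] open={R4,R5,R9}
Step 16: commit R9 -> on_hand[A=14 B=31 C=44] avail[A=14 B=31 C=42] open={R4,R5}
Step 17: reserve R10 B 3 -> on_hand[A=14 B=31 C=44] avail[A=14 B=28 C=42] open={R10,R4,R5}
Step 18: reserve R11 A 4 -> on_hand[A=14 B=31 C=44] avail[A=10 B=28 C=42] open={R10,R11,R4,R5}
Step 19: commit R4 -> on_hand[A=14 B=31 C=43] avail[A=10 B=28 C=42] open={R10,R11,R5}
Step 20: commit R11 -> on_hand[A=10 B=31 C=43] avail[A=10 B=28 C=42] open={R10,R5}
Step 21: commit R10 -> on_hand[A=10 B=28 C=43] avail[A=10 B=28 C=42] open={R5}
Step 22: reserve R12 A 1 -> on_hand[A=10 B=28 C=43] avail[A=9 B=28 C=42] open={R12,R5}
Step 23: reserve R13 C 6 -> on_hand[A=10 B=28 C=43] avail[A=9 B=28 C=36] open={R12,R13,R5}
Final available[B] = 28

Answer: 28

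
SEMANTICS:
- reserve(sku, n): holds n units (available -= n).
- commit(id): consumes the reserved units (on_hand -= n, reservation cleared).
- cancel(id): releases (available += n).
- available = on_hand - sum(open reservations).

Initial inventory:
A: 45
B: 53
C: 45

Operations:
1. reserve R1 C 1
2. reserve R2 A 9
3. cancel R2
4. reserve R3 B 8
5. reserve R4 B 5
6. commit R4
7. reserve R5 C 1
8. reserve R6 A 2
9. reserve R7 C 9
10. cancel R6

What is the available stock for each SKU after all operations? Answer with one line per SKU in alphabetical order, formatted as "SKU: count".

Answer: A: 45
B: 40
C: 34

Derivation:
Step 1: reserve R1 C 1 -> on_hand[A=45 B=53 C=45] avail[A=45 B=53 C=44] open={R1}
Step 2: reserve R2 A 9 -> on_hand[A=45 B=53 C=45] avail[A=36 B=53 C=44] open={R1,R2}
Step 3: cancel R2 -> on_hand[A=45 B=53 C=45] avail[A=45 B=53 C=44] open={R1}
Step 4: reserve R3 B 8 -> on_hand[A=45 B=53 C=45] avail[A=45 B=45 C=44] open={R1,R3}
Step 5: reserve R4 B 5 -> on_hand[A=45 B=53 C=45] avail[A=45 B=40 C=44] open={R1,R3,R4}
Step 6: commit R4 -> on_hand[A=45 B=48 C=45] avail[A=45 B=40 C=44] open={R1,R3}
Step 7: reserve R5 C 1 -> on_hand[A=45 B=48 C=45] avail[A=45 B=40 C=43] open={R1,R3,R5}
Step 8: reserve R6 A 2 -> on_hand[A=45 B=48 C=45] avail[A=43 B=40 C=43] open={R1,R3,R5,R6}
Step 9: reserve R7 C 9 -> on_hand[A=45 B=48 C=45] avail[A=43 B=40 C=34] open={R1,R3,R5,R6,R7}
Step 10: cancel R6 -> on_hand[A=45 B=48 C=45] avail[A=45 B=40 C=34] open={R1,R3,R5,R7}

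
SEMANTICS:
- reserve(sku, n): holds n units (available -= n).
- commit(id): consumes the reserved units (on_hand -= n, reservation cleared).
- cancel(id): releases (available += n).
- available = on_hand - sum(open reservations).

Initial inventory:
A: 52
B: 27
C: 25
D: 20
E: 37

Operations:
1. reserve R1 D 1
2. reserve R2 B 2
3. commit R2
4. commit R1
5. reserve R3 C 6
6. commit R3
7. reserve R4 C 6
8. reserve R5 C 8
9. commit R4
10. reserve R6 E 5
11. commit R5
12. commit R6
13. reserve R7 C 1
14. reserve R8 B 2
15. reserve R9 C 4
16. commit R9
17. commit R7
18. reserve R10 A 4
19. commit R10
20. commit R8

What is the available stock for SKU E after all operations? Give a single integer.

Answer: 32

Derivation:
Step 1: reserve R1 D 1 -> on_hand[A=52 B=27 C=25 D=20 E=37] avail[A=52 B=27 C=25 D=19 E=37] open={R1}
Step 2: reserve R2 B 2 -> on_hand[A=52 B=27 C=25 D=20 E=37] avail[A=52 B=25 C=25 D=19 E=37] open={R1,R2}
Step 3: commit R2 -> on_hand[A=52 B=25 C=25 D=20 E=37] avail[A=52 B=25 C=25 D=19 E=37] open={R1}
Step 4: commit R1 -> on_hand[A=52 B=25 C=25 D=19 E=37] avail[A=52 B=25 C=25 D=19 E=37] open={}
Step 5: reserve R3 C 6 -> on_hand[A=52 B=25 C=25 D=19 E=37] avail[A=52 B=25 C=19 D=19 E=37] open={R3}
Step 6: commit R3 -> on_hand[A=52 B=25 C=19 D=19 E=37] avail[A=52 B=25 C=19 D=19 E=37] open={}
Step 7: reserve R4 C 6 -> on_hand[A=52 B=25 C=19 D=19 E=37] avail[A=52 B=25 C=13 D=19 E=37] open={R4}
Step 8: reserve R5 C 8 -> on_hand[A=52 B=25 C=19 D=19 E=37] avail[A=52 B=25 C=5 D=19 E=37] open={R4,R5}
Step 9: commit R4 -> on_hand[A=52 B=25 C=13 D=19 E=37] avail[A=52 B=25 C=5 D=19 E=37] open={R5}
Step 10: reserve R6 E 5 -> on_hand[A=52 B=25 C=13 D=19 E=37] avail[A=52 B=25 C=5 D=19 E=32] open={R5,R6}
Step 11: commit R5 -> on_hand[A=52 B=25 C=5 D=19 E=37] avail[A=52 B=25 C=5 D=19 E=32] open={R6}
Step 12: commit R6 -> on_hand[A=52 B=25 C=5 D=19 E=32] avail[A=52 B=25 C=5 D=19 E=32] open={}
Step 13: reserve R7 C 1 -> on_hand[A=52 B=25 C=5 D=19 E=32] avail[A=52 B=25 C=4 D=19 E=32] open={R7}
Step 14: reserve R8 B 2 -> on_hand[A=52 B=25 C=5 D=19 E=32] avail[A=52 B=23 C=4 D=19 E=32] open={R7,R8}
Step 15: reserve R9 C 4 -> on_hand[A=52 B=25 C=5 D=19 E=32] avail[A=52 B=23 C=0 D=19 E=32] open={R7,R8,R9}
Step 16: commit R9 -> on_hand[A=52 B=25 C=1 D=19 E=32] avail[A=52 B=23 C=0 D=19 E=32] open={R7,R8}
Step 17: commit R7 -> on_hand[A=52 B=25 C=0 D=19 E=32] avail[A=52 B=23 C=0 D=19 E=32] open={R8}
Step 18: reserve R10 A 4 -> on_hand[A=52 B=25 C=0 D=19 E=32] avail[A=48 B=23 C=0 D=19 E=32] open={R10,R8}
Step 19: commit R10 -> on_hand[A=48 B=25 C=0 D=19 E=32] avail[A=48 B=23 C=0 D=19 E=32] open={R8}
Step 20: commit R8 -> on_hand[A=48 B=23 C=0 D=19 E=32] avail[A=48 B=23 C=0 D=19 E=32] open={}
Final available[E] = 32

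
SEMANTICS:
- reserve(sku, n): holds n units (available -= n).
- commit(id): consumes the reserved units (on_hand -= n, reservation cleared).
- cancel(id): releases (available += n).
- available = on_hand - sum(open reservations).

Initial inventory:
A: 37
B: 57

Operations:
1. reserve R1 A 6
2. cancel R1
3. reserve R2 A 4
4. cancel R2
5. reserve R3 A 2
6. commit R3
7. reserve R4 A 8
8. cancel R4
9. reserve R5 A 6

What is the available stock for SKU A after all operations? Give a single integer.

Step 1: reserve R1 A 6 -> on_hand[A=37 B=57] avail[A=31 B=57] open={R1}
Step 2: cancel R1 -> on_hand[A=37 B=57] avail[A=37 B=57] open={}
Step 3: reserve R2 A 4 -> on_hand[A=37 B=57] avail[A=33 B=57] open={R2}
Step 4: cancel R2 -> on_hand[A=37 B=57] avail[A=37 B=57] open={}
Step 5: reserve R3 A 2 -> on_hand[A=37 B=57] avail[A=35 B=57] open={R3}
Step 6: commit R3 -> on_hand[A=35 B=57] avail[A=35 B=57] open={}
Step 7: reserve R4 A 8 -> on_hand[A=35 B=57] avail[A=27 B=57] open={R4}
Step 8: cancel R4 -> on_hand[A=35 B=57] avail[A=35 B=57] open={}
Step 9: reserve R5 A 6 -> on_hand[A=35 B=57] avail[A=29 B=57] open={R5}
Final available[A] = 29

Answer: 29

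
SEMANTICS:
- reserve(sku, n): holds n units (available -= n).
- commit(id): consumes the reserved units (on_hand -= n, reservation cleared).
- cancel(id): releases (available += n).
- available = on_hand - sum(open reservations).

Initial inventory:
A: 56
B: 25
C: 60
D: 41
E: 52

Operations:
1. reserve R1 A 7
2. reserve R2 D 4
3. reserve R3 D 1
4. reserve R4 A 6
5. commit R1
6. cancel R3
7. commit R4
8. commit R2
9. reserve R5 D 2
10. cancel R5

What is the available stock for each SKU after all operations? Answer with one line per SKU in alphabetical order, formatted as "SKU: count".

Step 1: reserve R1 A 7 -> on_hand[A=56 B=25 C=60 D=41 E=52] avail[A=49 B=25 C=60 D=41 E=52] open={R1}
Step 2: reserve R2 D 4 -> on_hand[A=56 B=25 C=60 D=41 E=52] avail[A=49 B=25 C=60 D=37 E=52] open={R1,R2}
Step 3: reserve R3 D 1 -> on_hand[A=56 B=25 C=60 D=41 E=52] avail[A=49 B=25 C=60 D=36 E=52] open={R1,R2,R3}
Step 4: reserve R4 A 6 -> on_hand[A=56 B=25 C=60 D=41 E=52] avail[A=43 B=25 C=60 D=36 E=52] open={R1,R2,R3,R4}
Step 5: commit R1 -> on_hand[A=49 B=25 C=60 D=41 E=52] avail[A=43 B=25 C=60 D=36 E=52] open={R2,R3,R4}
Step 6: cancel R3 -> on_hand[A=49 B=25 C=60 D=41 E=52] avail[A=43 B=25 C=60 D=37 E=52] open={R2,R4}
Step 7: commit R4 -> on_hand[A=43 B=25 C=60 D=41 E=52] avail[A=43 B=25 C=60 D=37 E=52] open={R2}
Step 8: commit R2 -> on_hand[A=43 B=25 C=60 D=37 E=52] avail[A=43 B=25 C=60 D=37 E=52] open={}
Step 9: reserve R5 D 2 -> on_hand[A=43 B=25 C=60 D=37 E=52] avail[A=43 B=25 C=60 D=35 E=52] open={R5}
Step 10: cancel R5 -> on_hand[A=43 B=25 C=60 D=37 E=52] avail[A=43 B=25 C=60 D=37 E=52] open={}

Answer: A: 43
B: 25
C: 60
D: 37
E: 52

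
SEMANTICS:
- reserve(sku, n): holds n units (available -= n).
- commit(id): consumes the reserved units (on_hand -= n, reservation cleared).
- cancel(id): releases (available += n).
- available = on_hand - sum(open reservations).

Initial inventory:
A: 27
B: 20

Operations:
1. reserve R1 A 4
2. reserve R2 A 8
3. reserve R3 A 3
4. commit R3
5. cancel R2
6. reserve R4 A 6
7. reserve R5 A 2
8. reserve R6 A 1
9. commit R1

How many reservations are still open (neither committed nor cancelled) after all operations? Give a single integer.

Step 1: reserve R1 A 4 -> on_hand[A=27 B=20] avail[A=23 B=20] open={R1}
Step 2: reserve R2 A 8 -> on_hand[A=27 B=20] avail[A=15 B=20] open={R1,R2}
Step 3: reserve R3 A 3 -> on_hand[A=27 B=20] avail[A=12 B=20] open={R1,R2,R3}
Step 4: commit R3 -> on_hand[A=24 B=20] avail[A=12 B=20] open={R1,R2}
Step 5: cancel R2 -> on_hand[A=24 B=20] avail[A=20 B=20] open={R1}
Step 6: reserve R4 A 6 -> on_hand[A=24 B=20] avail[A=14 B=20] open={R1,R4}
Step 7: reserve R5 A 2 -> on_hand[A=24 B=20] avail[A=12 B=20] open={R1,R4,R5}
Step 8: reserve R6 A 1 -> on_hand[A=24 B=20] avail[A=11 B=20] open={R1,R4,R5,R6}
Step 9: commit R1 -> on_hand[A=20 B=20] avail[A=11 B=20] open={R4,R5,R6}
Open reservations: ['R4', 'R5', 'R6'] -> 3

Answer: 3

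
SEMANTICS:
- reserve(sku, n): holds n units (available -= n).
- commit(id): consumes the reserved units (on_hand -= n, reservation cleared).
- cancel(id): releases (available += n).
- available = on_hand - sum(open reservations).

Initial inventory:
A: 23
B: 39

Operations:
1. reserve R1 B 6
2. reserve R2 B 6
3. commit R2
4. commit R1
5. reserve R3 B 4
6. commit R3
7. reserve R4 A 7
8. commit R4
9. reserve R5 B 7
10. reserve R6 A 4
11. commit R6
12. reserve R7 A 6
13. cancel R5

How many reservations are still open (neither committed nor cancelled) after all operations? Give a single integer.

Step 1: reserve R1 B 6 -> on_hand[A=23 B=39] avail[A=23 B=33] open={R1}
Step 2: reserve R2 B 6 -> on_hand[A=23 B=39] avail[A=23 B=27] open={R1,R2}
Step 3: commit R2 -> on_hand[A=23 B=33] avail[A=23 B=27] open={R1}
Step 4: commit R1 -> on_hand[A=23 B=27] avail[A=23 B=27] open={}
Step 5: reserve R3 B 4 -> on_hand[A=23 B=27] avail[A=23 B=23] open={R3}
Step 6: commit R3 -> on_hand[A=23 B=23] avail[A=23 B=23] open={}
Step 7: reserve R4 A 7 -> on_hand[A=23 B=23] avail[A=16 B=23] open={R4}
Step 8: commit R4 -> on_hand[A=16 B=23] avail[A=16 B=23] open={}
Step 9: reserve R5 B 7 -> on_hand[A=16 B=23] avail[A=16 B=16] open={R5}
Step 10: reserve R6 A 4 -> on_hand[A=16 B=23] avail[A=12 B=16] open={R5,R6}
Step 11: commit R6 -> on_hand[A=12 B=23] avail[A=12 B=16] open={R5}
Step 12: reserve R7 A 6 -> on_hand[A=12 B=23] avail[A=6 B=16] open={R5,R7}
Step 13: cancel R5 -> on_hand[A=12 B=23] avail[A=6 B=23] open={R7}
Open reservations: ['R7'] -> 1

Answer: 1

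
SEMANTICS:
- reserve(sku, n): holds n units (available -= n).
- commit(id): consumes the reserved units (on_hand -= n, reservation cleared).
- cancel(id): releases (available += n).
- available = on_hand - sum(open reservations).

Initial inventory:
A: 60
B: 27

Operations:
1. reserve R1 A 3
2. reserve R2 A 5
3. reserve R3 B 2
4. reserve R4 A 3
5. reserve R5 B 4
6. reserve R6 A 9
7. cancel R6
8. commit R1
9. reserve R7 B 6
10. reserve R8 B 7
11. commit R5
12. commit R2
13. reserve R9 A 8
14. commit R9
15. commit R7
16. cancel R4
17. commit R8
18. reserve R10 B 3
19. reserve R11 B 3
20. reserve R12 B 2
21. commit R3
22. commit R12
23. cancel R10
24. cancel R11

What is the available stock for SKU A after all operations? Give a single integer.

Answer: 44

Derivation:
Step 1: reserve R1 A 3 -> on_hand[A=60 B=27] avail[A=57 B=27] open={R1}
Step 2: reserve R2 A 5 -> on_hand[A=60 B=27] avail[A=52 B=27] open={R1,R2}
Step 3: reserve R3 B 2 -> on_hand[A=60 B=27] avail[A=52 B=25] open={R1,R2,R3}
Step 4: reserve R4 A 3 -> on_hand[A=60 B=27] avail[A=49 B=25] open={R1,R2,R3,R4}
Step 5: reserve R5 B 4 -> on_hand[A=60 B=27] avail[A=49 B=21] open={R1,R2,R3,R4,R5}
Step 6: reserve R6 A 9 -> on_hand[A=60 B=27] avail[A=40 B=21] open={R1,R2,R3,R4,R5,R6}
Step 7: cancel R6 -> on_hand[A=60 B=27] avail[A=49 B=21] open={R1,R2,R3,R4,R5}
Step 8: commit R1 -> on_hand[A=57 B=27] avail[A=49 B=21] open={R2,R3,R4,R5}
Step 9: reserve R7 B 6 -> on_hand[A=57 B=27] avail[A=49 B=15] open={R2,R3,R4,R5,R7}
Step 10: reserve R8 B 7 -> on_hand[A=57 B=27] avail[A=49 B=8] open={R2,R3,R4,R5,R7,R8}
Step 11: commit R5 -> on_hand[A=57 B=23] avail[A=49 B=8] open={R2,R3,R4,R7,R8}
Step 12: commit R2 -> on_hand[A=52 B=23] avail[A=49 B=8] open={R3,R4,R7,R8}
Step 13: reserve R9 A 8 -> on_hand[A=52 B=23] avail[A=41 B=8] open={R3,R4,R7,R8,R9}
Step 14: commit R9 -> on_hand[A=44 B=23] avail[A=41 B=8] open={R3,R4,R7,R8}
Step 15: commit R7 -> on_hand[A=44 B=17] avail[A=41 B=8] open={R3,R4,R8}
Step 16: cancel R4 -> on_hand[A=44 B=17] avail[A=44 B=8] open={R3,R8}
Step 17: commit R8 -> on_hand[A=44 B=10] avail[A=44 B=8] open={R3}
Step 18: reserve R10 B 3 -> on_hand[A=44 B=10] avail[A=44 B=5] open={R10,R3}
Step 19: reserve R11 B 3 -> on_hand[A=44 B=10] avail[A=44 B=2] open={R10,R11,R3}
Step 20: reserve R12 B 2 -> on_hand[A=44 B=10] avail[A=44 B=0] open={R10,R11,R12,R3}
Step 21: commit R3 -> on_hand[A=44 B=8] avail[A=44 B=0] open={R10,R11,R12}
Step 22: commit R12 -> on_hand[A=44 B=6] avail[A=44 B=0] open={R10,R11}
Step 23: cancel R10 -> on_hand[A=44 B=6] avail[A=44 B=3] open={R11}
Step 24: cancel R11 -> on_hand[A=44 B=6] avail[A=44 B=6] open={}
Final available[A] = 44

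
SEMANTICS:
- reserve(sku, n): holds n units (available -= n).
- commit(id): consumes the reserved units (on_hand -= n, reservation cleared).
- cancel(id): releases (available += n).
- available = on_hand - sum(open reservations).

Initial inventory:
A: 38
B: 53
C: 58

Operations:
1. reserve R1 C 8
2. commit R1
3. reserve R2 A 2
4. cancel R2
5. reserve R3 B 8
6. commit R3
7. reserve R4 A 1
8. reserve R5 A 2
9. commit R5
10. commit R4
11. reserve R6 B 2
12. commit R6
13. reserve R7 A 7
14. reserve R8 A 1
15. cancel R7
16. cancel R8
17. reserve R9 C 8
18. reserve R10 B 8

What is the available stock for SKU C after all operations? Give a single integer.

Step 1: reserve R1 C 8 -> on_hand[A=38 B=53 C=58] avail[A=38 B=53 C=50] open={R1}
Step 2: commit R1 -> on_hand[A=38 B=53 C=50] avail[A=38 B=53 C=50] open={}
Step 3: reserve R2 A 2 -> on_hand[A=38 B=53 C=50] avail[A=36 B=53 C=50] open={R2}
Step 4: cancel R2 -> on_hand[A=38 B=53 C=50] avail[A=38 B=53 C=50] open={}
Step 5: reserve R3 B 8 -> on_hand[A=38 B=53 C=50] avail[A=38 B=45 C=50] open={R3}
Step 6: commit R3 -> on_hand[A=38 B=45 C=50] avail[A=38 B=45 C=50] open={}
Step 7: reserve R4 A 1 -> on_hand[A=38 B=45 C=50] avail[A=37 B=45 C=50] open={R4}
Step 8: reserve R5 A 2 -> on_hand[A=38 B=45 C=50] avail[A=35 B=45 C=50] open={R4,R5}
Step 9: commit R5 -> on_hand[A=36 B=45 C=50] avail[A=35 B=45 C=50] open={R4}
Step 10: commit R4 -> on_hand[A=35 B=45 C=50] avail[A=35 B=45 C=50] open={}
Step 11: reserve R6 B 2 -> on_hand[A=35 B=45 C=50] avail[A=35 B=43 C=50] open={R6}
Step 12: commit R6 -> on_hand[A=35 B=43 C=50] avail[A=35 B=43 C=50] open={}
Step 13: reserve R7 A 7 -> on_hand[A=35 B=43 C=50] avail[A=28 B=43 C=50] open={R7}
Step 14: reserve R8 A 1 -> on_hand[A=35 B=43 C=50] avail[A=27 B=43 C=50] open={R7,R8}
Step 15: cancel R7 -> on_hand[A=35 B=43 C=50] avail[A=34 B=43 C=50] open={R8}
Step 16: cancel R8 -> on_hand[A=35 B=43 C=50] avail[A=35 B=43 C=50] open={}
Step 17: reserve R9 C 8 -> on_hand[A=35 B=43 C=50] avail[A=35 B=43 C=42] open={R9}
Step 18: reserve R10 B 8 -> on_hand[A=35 B=43 C=50] avail[A=35 B=35 C=42] open={R10,R9}
Final available[C] = 42

Answer: 42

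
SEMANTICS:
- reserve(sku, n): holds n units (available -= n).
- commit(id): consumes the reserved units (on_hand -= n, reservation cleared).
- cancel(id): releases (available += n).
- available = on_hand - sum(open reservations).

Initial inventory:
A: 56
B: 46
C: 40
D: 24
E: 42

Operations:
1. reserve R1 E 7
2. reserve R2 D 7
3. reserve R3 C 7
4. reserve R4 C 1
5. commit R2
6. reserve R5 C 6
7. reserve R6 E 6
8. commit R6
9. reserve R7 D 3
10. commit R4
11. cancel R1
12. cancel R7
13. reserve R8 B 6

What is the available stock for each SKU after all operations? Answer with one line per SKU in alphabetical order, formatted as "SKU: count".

Step 1: reserve R1 E 7 -> on_hand[A=56 B=46 C=40 D=24 E=42] avail[A=56 B=46 C=40 D=24 E=35] open={R1}
Step 2: reserve R2 D 7 -> on_hand[A=56 B=46 C=40 D=24 E=42] avail[A=56 B=46 C=40 D=17 E=35] open={R1,R2}
Step 3: reserve R3 C 7 -> on_hand[A=56 B=46 C=40 D=24 E=42] avail[A=56 B=46 C=33 D=17 E=35] open={R1,R2,R3}
Step 4: reserve R4 C 1 -> on_hand[A=56 B=46 C=40 D=24 E=42] avail[A=56 B=46 C=32 D=17 E=35] open={R1,R2,R3,R4}
Step 5: commit R2 -> on_hand[A=56 B=46 C=40 D=17 E=42] avail[A=56 B=46 C=32 D=17 E=35] open={R1,R3,R4}
Step 6: reserve R5 C 6 -> on_hand[A=56 B=46 C=40 D=17 E=42] avail[A=56 B=46 C=26 D=17 E=35] open={R1,R3,R4,R5}
Step 7: reserve R6 E 6 -> on_hand[A=56 B=46 C=40 D=17 E=42] avail[A=56 B=46 C=26 D=17 E=29] open={R1,R3,R4,R5,R6}
Step 8: commit R6 -> on_hand[A=56 B=46 C=40 D=17 E=36] avail[A=56 B=46 C=26 D=17 E=29] open={R1,R3,R4,R5}
Step 9: reserve R7 D 3 -> on_hand[A=56 B=46 C=40 D=17 E=36] avail[A=56 B=46 C=26 D=14 E=29] open={R1,R3,R4,R5,R7}
Step 10: commit R4 -> on_hand[A=56 B=46 C=39 D=17 E=36] avail[A=56 B=46 C=26 D=14 E=29] open={R1,R3,R5,R7}
Step 11: cancel R1 -> on_hand[A=56 B=46 C=39 D=17 E=36] avail[A=56 B=46 C=26 D=14 E=36] open={R3,R5,R7}
Step 12: cancel R7 -> on_hand[A=56 B=46 C=39 D=17 E=36] avail[A=56 B=46 C=26 D=17 E=36] open={R3,R5}
Step 13: reserve R8 B 6 -> on_hand[A=56 B=46 C=39 D=17 E=36] avail[A=56 B=40 C=26 D=17 E=36] open={R3,R5,R8}

Answer: A: 56
B: 40
C: 26
D: 17
E: 36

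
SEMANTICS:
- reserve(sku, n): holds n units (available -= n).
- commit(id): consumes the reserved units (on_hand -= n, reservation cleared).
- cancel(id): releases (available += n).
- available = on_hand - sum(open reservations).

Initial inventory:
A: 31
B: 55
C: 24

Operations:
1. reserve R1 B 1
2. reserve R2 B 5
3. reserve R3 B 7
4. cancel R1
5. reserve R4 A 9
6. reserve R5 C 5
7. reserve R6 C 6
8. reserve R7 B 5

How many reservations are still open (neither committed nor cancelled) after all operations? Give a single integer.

Answer: 6

Derivation:
Step 1: reserve R1 B 1 -> on_hand[A=31 B=55 C=24] avail[A=31 B=54 C=24] open={R1}
Step 2: reserve R2 B 5 -> on_hand[A=31 B=55 C=24] avail[A=31 B=49 C=24] open={R1,R2}
Step 3: reserve R3 B 7 -> on_hand[A=31 B=55 C=24] avail[A=31 B=42 C=24] open={R1,R2,R3}
Step 4: cancel R1 -> on_hand[A=31 B=55 C=24] avail[A=31 B=43 C=24] open={R2,R3}
Step 5: reserve R4 A 9 -> on_hand[A=31 B=55 C=24] avail[A=22 B=43 C=24] open={R2,R3,R4}
Step 6: reserve R5 C 5 -> on_hand[A=31 B=55 C=24] avail[A=22 B=43 C=19] open={R2,R3,R4,R5}
Step 7: reserve R6 C 6 -> on_hand[A=31 B=55 C=24] avail[A=22 B=43 C=13] open={R2,R3,R4,R5,R6}
Step 8: reserve R7 B 5 -> on_hand[A=31 B=55 C=24] avail[A=22 B=38 C=13] open={R2,R3,R4,R5,R6,R7}
Open reservations: ['R2', 'R3', 'R4', 'R5', 'R6', 'R7'] -> 6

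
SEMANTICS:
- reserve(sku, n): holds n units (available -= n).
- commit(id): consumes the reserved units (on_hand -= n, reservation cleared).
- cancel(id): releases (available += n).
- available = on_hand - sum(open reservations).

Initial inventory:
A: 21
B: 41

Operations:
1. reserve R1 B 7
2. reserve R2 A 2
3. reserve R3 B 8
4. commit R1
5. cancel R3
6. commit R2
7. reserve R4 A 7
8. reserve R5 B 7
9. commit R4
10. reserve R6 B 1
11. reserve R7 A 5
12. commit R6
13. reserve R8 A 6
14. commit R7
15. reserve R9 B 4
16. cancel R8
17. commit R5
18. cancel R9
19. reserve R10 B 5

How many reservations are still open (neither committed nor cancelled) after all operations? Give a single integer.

Answer: 1

Derivation:
Step 1: reserve R1 B 7 -> on_hand[A=21 B=41] avail[A=21 B=34] open={R1}
Step 2: reserve R2 A 2 -> on_hand[A=21 B=41] avail[A=19 B=34] open={R1,R2}
Step 3: reserve R3 B 8 -> on_hand[A=21 B=41] avail[A=19 B=26] open={R1,R2,R3}
Step 4: commit R1 -> on_hand[A=21 B=34] avail[A=19 B=26] open={R2,R3}
Step 5: cancel R3 -> on_hand[A=21 B=34] avail[A=19 B=34] open={R2}
Step 6: commit R2 -> on_hand[A=19 B=34] avail[A=19 B=34] open={}
Step 7: reserve R4 A 7 -> on_hand[A=19 B=34] avail[A=12 B=34] open={R4}
Step 8: reserve R5 B 7 -> on_hand[A=19 B=34] avail[A=12 B=27] open={R4,R5}
Step 9: commit R4 -> on_hand[A=12 B=34] avail[A=12 B=27] open={R5}
Step 10: reserve R6 B 1 -> on_hand[A=12 B=34] avail[A=12 B=26] open={R5,R6}
Step 11: reserve R7 A 5 -> on_hand[A=12 B=34] avail[A=7 B=26] open={R5,R6,R7}
Step 12: commit R6 -> on_hand[A=12 B=33] avail[A=7 B=26] open={R5,R7}
Step 13: reserve R8 A 6 -> on_hand[A=12 B=33] avail[A=1 B=26] open={R5,R7,R8}
Step 14: commit R7 -> on_hand[A=7 B=33] avail[A=1 B=26] open={R5,R8}
Step 15: reserve R9 B 4 -> on_hand[A=7 B=33] avail[A=1 B=22] open={R5,R8,R9}
Step 16: cancel R8 -> on_hand[A=7 B=33] avail[A=7 B=22] open={R5,R9}
Step 17: commit R5 -> on_hand[A=7 B=26] avail[A=7 B=22] open={R9}
Step 18: cancel R9 -> on_hand[A=7 B=26] avail[A=7 B=26] open={}
Step 19: reserve R10 B 5 -> on_hand[A=7 B=26] avail[A=7 B=21] open={R10}
Open reservations: ['R10'] -> 1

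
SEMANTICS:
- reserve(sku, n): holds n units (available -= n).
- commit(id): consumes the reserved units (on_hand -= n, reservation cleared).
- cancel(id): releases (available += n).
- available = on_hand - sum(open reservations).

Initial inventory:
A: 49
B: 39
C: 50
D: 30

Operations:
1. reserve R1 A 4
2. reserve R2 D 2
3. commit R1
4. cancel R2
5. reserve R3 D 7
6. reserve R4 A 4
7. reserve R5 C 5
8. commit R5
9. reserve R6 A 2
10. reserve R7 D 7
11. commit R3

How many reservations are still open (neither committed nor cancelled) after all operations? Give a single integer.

Step 1: reserve R1 A 4 -> on_hand[A=49 B=39 C=50 D=30] avail[A=45 B=39 C=50 D=30] open={R1}
Step 2: reserve R2 D 2 -> on_hand[A=49 B=39 C=50 D=30] avail[A=45 B=39 C=50 D=28] open={R1,R2}
Step 3: commit R1 -> on_hand[A=45 B=39 C=50 D=30] avail[A=45 B=39 C=50 D=28] open={R2}
Step 4: cancel R2 -> on_hand[A=45 B=39 C=50 D=30] avail[A=45 B=39 C=50 D=30] open={}
Step 5: reserve R3 D 7 -> on_hand[A=45 B=39 C=50 D=30] avail[A=45 B=39 C=50 D=23] open={R3}
Step 6: reserve R4 A 4 -> on_hand[A=45 B=39 C=50 D=30] avail[A=41 B=39 C=50 D=23] open={R3,R4}
Step 7: reserve R5 C 5 -> on_hand[A=45 B=39 C=50 D=30] avail[A=41 B=39 C=45 D=23] open={R3,R4,R5}
Step 8: commit R5 -> on_hand[A=45 B=39 C=45 D=30] avail[A=41 B=39 C=45 D=23] open={R3,R4}
Step 9: reserve R6 A 2 -> on_hand[A=45 B=39 C=45 D=30] avail[A=39 B=39 C=45 D=23] open={R3,R4,R6}
Step 10: reserve R7 D 7 -> on_hand[A=45 B=39 C=45 D=30] avail[A=39 B=39 C=45 D=16] open={R3,R4,R6,R7}
Step 11: commit R3 -> on_hand[A=45 B=39 C=45 D=23] avail[A=39 B=39 C=45 D=16] open={R4,R6,R7}
Open reservations: ['R4', 'R6', 'R7'] -> 3

Answer: 3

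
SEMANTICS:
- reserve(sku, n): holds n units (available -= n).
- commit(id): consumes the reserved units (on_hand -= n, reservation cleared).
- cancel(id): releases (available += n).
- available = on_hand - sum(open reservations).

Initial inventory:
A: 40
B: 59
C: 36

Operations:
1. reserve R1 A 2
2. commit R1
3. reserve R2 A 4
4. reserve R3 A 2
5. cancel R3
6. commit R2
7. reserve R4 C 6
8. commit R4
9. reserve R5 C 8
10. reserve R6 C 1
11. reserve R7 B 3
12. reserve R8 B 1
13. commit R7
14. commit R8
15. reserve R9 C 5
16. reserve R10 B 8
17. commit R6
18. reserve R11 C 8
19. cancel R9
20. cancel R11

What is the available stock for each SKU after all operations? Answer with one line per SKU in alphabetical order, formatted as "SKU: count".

Answer: A: 34
B: 47
C: 21

Derivation:
Step 1: reserve R1 A 2 -> on_hand[A=40 B=59 C=36] avail[A=38 B=59 C=36] open={R1}
Step 2: commit R1 -> on_hand[A=38 B=59 C=36] avail[A=38 B=59 C=36] open={}
Step 3: reserve R2 A 4 -> on_hand[A=38 B=59 C=36] avail[A=34 B=59 C=36] open={R2}
Step 4: reserve R3 A 2 -> on_hand[A=38 B=59 C=36] avail[A=32 B=59 C=36] open={R2,R3}
Step 5: cancel R3 -> on_hand[A=38 B=59 C=36] avail[A=34 B=59 C=36] open={R2}
Step 6: commit R2 -> on_hand[A=34 B=59 C=36] avail[A=34 B=59 C=36] open={}
Step 7: reserve R4 C 6 -> on_hand[A=34 B=59 C=36] avail[A=34 B=59 C=30] open={R4}
Step 8: commit R4 -> on_hand[A=34 B=59 C=30] avail[A=34 B=59 C=30] open={}
Step 9: reserve R5 C 8 -> on_hand[A=34 B=59 C=30] avail[A=34 B=59 C=22] open={R5}
Step 10: reserve R6 C 1 -> on_hand[A=34 B=59 C=30] avail[A=34 B=59 C=21] open={R5,R6}
Step 11: reserve R7 B 3 -> on_hand[A=34 B=59 C=30] avail[A=34 B=56 C=21] open={R5,R6,R7}
Step 12: reserve R8 B 1 -> on_hand[A=34 B=59 C=30] avail[A=34 B=55 C=21] open={R5,R6,R7,R8}
Step 13: commit R7 -> on_hand[A=34 B=56 C=30] avail[A=34 B=55 C=21] open={R5,R6,R8}
Step 14: commit R8 -> on_hand[A=34 B=55 C=30] avail[A=34 B=55 C=21] open={R5,R6}
Step 15: reserve R9 C 5 -> on_hand[A=34 B=55 C=30] avail[A=34 B=55 C=16] open={R5,R6,R9}
Step 16: reserve R10 B 8 -> on_hand[A=34 B=55 C=30] avail[A=34 B=47 C=16] open={R10,R5,R6,R9}
Step 17: commit R6 -> on_hand[A=34 B=55 C=29] avail[A=34 B=47 C=16] open={R10,R5,R9}
Step 18: reserve R11 C 8 -> on_hand[A=34 B=55 C=29] avail[A=34 B=47 C=8] open={R10,R11,R5,R9}
Step 19: cancel R9 -> on_hand[A=34 B=55 C=29] avail[A=34 B=47 C=13] open={R10,R11,R5}
Step 20: cancel R11 -> on_hand[A=34 B=55 C=29] avail[A=34 B=47 C=21] open={R10,R5}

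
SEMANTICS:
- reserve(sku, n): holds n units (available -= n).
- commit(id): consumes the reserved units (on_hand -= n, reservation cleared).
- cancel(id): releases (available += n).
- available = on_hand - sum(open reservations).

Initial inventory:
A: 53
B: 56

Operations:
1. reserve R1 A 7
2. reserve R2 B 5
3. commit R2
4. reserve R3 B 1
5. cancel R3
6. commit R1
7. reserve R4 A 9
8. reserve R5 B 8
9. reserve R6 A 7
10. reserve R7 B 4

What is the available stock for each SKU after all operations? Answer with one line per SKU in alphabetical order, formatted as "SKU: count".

Step 1: reserve R1 A 7 -> on_hand[A=53 B=56] avail[A=46 B=56] open={R1}
Step 2: reserve R2 B 5 -> on_hand[A=53 B=56] avail[A=46 B=51] open={R1,R2}
Step 3: commit R2 -> on_hand[A=53 B=51] avail[A=46 B=51] open={R1}
Step 4: reserve R3 B 1 -> on_hand[A=53 B=51] avail[A=46 B=50] open={R1,R3}
Step 5: cancel R3 -> on_hand[A=53 B=51] avail[A=46 B=51] open={R1}
Step 6: commit R1 -> on_hand[A=46 B=51] avail[A=46 B=51] open={}
Step 7: reserve R4 A 9 -> on_hand[A=46 B=51] avail[A=37 B=51] open={R4}
Step 8: reserve R5 B 8 -> on_hand[A=46 B=51] avail[A=37 B=43] open={R4,R5}
Step 9: reserve R6 A 7 -> on_hand[A=46 B=51] avail[A=30 B=43] open={R4,R5,R6}
Step 10: reserve R7 B 4 -> on_hand[A=46 B=51] avail[A=30 B=39] open={R4,R5,R6,R7}

Answer: A: 30
B: 39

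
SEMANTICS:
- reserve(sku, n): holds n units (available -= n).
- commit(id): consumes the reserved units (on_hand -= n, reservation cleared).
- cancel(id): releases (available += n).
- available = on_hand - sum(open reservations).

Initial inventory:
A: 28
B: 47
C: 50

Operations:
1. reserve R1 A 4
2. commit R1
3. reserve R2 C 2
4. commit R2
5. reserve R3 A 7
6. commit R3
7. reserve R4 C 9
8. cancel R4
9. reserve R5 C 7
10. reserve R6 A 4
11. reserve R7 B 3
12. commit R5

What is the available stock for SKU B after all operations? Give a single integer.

Answer: 44

Derivation:
Step 1: reserve R1 A 4 -> on_hand[A=28 B=47 C=50] avail[A=24 B=47 C=50] open={R1}
Step 2: commit R1 -> on_hand[A=24 B=47 C=50] avail[A=24 B=47 C=50] open={}
Step 3: reserve R2 C 2 -> on_hand[A=24 B=47 C=50] avail[A=24 B=47 C=48] open={R2}
Step 4: commit R2 -> on_hand[A=24 B=47 C=48] avail[A=24 B=47 C=48] open={}
Step 5: reserve R3 A 7 -> on_hand[A=24 B=47 C=48] avail[A=17 B=47 C=48] open={R3}
Step 6: commit R3 -> on_hand[A=17 B=47 C=48] avail[A=17 B=47 C=48] open={}
Step 7: reserve R4 C 9 -> on_hand[A=17 B=47 C=48] avail[A=17 B=47 C=39] open={R4}
Step 8: cancel R4 -> on_hand[A=17 B=47 C=48] avail[A=17 B=47 C=48] open={}
Step 9: reserve R5 C 7 -> on_hand[A=17 B=47 C=48] avail[A=17 B=47 C=41] open={R5}
Step 10: reserve R6 A 4 -> on_hand[A=17 B=47 C=48] avail[A=13 B=47 C=41] open={R5,R6}
Step 11: reserve R7 B 3 -> on_hand[A=17 B=47 C=48] avail[A=13 B=44 C=41] open={R5,R6,R7}
Step 12: commit R5 -> on_hand[A=17 B=47 C=41] avail[A=13 B=44 C=41] open={R6,R7}
Final available[B] = 44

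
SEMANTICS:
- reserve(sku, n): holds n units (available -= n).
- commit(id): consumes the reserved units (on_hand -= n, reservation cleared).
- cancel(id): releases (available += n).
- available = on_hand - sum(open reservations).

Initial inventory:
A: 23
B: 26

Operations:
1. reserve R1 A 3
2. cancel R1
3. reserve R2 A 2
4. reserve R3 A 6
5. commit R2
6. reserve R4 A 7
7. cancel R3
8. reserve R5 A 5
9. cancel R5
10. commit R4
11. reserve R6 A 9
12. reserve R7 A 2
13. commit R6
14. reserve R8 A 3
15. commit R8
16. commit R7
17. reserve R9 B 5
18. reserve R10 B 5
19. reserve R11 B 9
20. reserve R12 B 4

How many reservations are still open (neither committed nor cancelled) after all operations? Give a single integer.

Answer: 4

Derivation:
Step 1: reserve R1 A 3 -> on_hand[A=23 B=26] avail[A=20 B=26] open={R1}
Step 2: cancel R1 -> on_hand[A=23 B=26] avail[A=23 B=26] open={}
Step 3: reserve R2 A 2 -> on_hand[A=23 B=26] avail[A=21 B=26] open={R2}
Step 4: reserve R3 A 6 -> on_hand[A=23 B=26] avail[A=15 B=26] open={R2,R3}
Step 5: commit R2 -> on_hand[A=21 B=26] avail[A=15 B=26] open={R3}
Step 6: reserve R4 A 7 -> on_hand[A=21 B=26] avail[A=8 B=26] open={R3,R4}
Step 7: cancel R3 -> on_hand[A=21 B=26] avail[A=14 B=26] open={R4}
Step 8: reserve R5 A 5 -> on_hand[A=21 B=26] avail[A=9 B=26] open={R4,R5}
Step 9: cancel R5 -> on_hand[A=21 B=26] avail[A=14 B=26] open={R4}
Step 10: commit R4 -> on_hand[A=14 B=26] avail[A=14 B=26] open={}
Step 11: reserve R6 A 9 -> on_hand[A=14 B=26] avail[A=5 B=26] open={R6}
Step 12: reserve R7 A 2 -> on_hand[A=14 B=26] avail[A=3 B=26] open={R6,R7}
Step 13: commit R6 -> on_hand[A=5 B=26] avail[A=3 B=26] open={R7}
Step 14: reserve R8 A 3 -> on_hand[A=5 B=26] avail[A=0 B=26] open={R7,R8}
Step 15: commit R8 -> on_hand[A=2 B=26] avail[A=0 B=26] open={R7}
Step 16: commit R7 -> on_hand[A=0 B=26] avail[A=0 B=26] open={}
Step 17: reserve R9 B 5 -> on_hand[A=0 B=26] avail[A=0 B=21] open={R9}
Step 18: reserve R10 B 5 -> on_hand[A=0 B=26] avail[A=0 B=16] open={R10,R9}
Step 19: reserve R11 B 9 -> on_hand[A=0 B=26] avail[A=0 B=7] open={R10,R11,R9}
Step 20: reserve R12 B 4 -> on_hand[A=0 B=26] avail[A=0 B=3] open={R10,R11,R12,R9}
Open reservations: ['R10', 'R11', 'R12', 'R9'] -> 4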